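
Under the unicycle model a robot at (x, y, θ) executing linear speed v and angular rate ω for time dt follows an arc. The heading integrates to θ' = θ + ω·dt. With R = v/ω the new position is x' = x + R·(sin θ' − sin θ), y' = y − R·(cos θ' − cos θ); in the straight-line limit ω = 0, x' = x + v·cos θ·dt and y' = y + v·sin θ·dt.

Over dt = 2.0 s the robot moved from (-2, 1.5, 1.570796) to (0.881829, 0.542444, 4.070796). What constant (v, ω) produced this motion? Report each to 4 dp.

v = -2.0000, ω = 1.2500

Δθ = 4.070796 − 1.570796 = 2.500000
ω = Δθ/dt = 2.500000/2.0 = 1.2500
R = Δx/(sin θ' − sin θ) = -1.6000
v = R·ω = -1.6000·1.2500 = -2.0000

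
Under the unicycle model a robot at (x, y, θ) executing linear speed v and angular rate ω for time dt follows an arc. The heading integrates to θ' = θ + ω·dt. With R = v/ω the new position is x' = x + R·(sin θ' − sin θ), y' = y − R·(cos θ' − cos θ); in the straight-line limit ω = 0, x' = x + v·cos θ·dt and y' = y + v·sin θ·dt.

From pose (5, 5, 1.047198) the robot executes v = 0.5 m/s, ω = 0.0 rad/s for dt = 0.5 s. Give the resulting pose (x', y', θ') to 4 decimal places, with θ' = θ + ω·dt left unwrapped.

θ' = 1.0472 + 0.0·0.5 = 1.0472
ω = 0 → straight: x' = 5 + 0.5·cos(1.0472)·0.5 = 5.1250
y' = 5 + 0.5·sin(1.0472)·0.5 = 5.2165

(5.1250, 5.2165, 1.0472)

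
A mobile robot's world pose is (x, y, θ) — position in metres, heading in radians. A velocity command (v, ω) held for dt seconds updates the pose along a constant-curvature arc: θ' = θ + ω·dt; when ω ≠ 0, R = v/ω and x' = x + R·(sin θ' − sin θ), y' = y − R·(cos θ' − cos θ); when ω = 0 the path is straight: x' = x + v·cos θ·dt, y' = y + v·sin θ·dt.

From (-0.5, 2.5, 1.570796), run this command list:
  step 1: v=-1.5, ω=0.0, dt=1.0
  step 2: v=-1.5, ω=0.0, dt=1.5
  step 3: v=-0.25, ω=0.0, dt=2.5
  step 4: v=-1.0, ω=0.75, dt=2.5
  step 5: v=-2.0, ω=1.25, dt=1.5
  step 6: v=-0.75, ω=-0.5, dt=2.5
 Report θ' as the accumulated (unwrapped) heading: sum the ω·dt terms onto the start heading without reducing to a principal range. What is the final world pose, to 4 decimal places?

step 1: θ'=1.5708 (straight) → pose (-0.5000, 1.0000, 1.5708)
step 2: θ'=1.5708 (straight) → pose (-0.5000, -1.2500, 1.5708)
step 3: θ'=1.5708 (straight) → pose (-0.5000, -1.8750, 1.5708)
step 4: θ'=3.4458 (R=-1.3333) → pose (1.2327, -3.1471, 3.4458)
step 5: θ'=5.3208 (R=-1.6000) → pose (2.0664, -0.7061, 5.3208)
step 6: θ'=4.0708 (R=1.5000) → pose (2.0955, 1.0490, 4.0708)

(2.0955, 1.0490, 4.0708)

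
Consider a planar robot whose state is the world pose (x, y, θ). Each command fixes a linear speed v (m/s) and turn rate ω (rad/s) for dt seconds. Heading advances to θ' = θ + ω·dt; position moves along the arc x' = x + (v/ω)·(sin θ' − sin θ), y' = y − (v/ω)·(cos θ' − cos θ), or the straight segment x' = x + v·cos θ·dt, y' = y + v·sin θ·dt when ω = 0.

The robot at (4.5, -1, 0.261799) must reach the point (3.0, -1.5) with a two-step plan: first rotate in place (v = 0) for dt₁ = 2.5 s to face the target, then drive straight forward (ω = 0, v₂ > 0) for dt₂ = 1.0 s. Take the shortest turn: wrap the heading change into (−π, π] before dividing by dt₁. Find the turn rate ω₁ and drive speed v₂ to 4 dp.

ω₁ = -1.2327, v₂ = 1.5811

heading to target = atan2(-1.5−-1, 3−4.5) = -2.8198
Δθ = wrap(-2.8198 − 0.2618) = -3.0816; ω₁ = Δθ/dt₁ = -1.2327
distance = √((3−4.5)² + (-1.5−-1)²) = 1.5811; v₂ = distance/dt₂ = 1.5811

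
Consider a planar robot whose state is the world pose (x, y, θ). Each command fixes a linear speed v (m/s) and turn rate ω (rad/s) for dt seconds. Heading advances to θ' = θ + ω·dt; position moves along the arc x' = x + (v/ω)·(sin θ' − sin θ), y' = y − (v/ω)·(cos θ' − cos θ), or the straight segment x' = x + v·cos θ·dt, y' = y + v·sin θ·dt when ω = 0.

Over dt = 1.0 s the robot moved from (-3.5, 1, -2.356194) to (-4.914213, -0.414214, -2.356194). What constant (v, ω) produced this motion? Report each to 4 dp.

v = 2.0000, ω = 0.0000

Δθ = -2.356194 − -2.356194 = 0.000000
ω = Δθ/dt = 0.000000/1.0 = 0.0000
ω = 0 → v = (Δx·cos θ + Δy·sin θ)/dt = 2.0000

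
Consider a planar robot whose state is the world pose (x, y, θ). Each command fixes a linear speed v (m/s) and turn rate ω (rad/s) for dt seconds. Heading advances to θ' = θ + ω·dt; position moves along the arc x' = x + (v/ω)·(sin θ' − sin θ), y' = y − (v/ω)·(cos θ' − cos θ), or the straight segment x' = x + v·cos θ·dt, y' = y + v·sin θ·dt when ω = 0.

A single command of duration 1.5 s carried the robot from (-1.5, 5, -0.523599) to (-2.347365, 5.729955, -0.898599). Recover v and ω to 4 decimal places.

v = -0.7500, ω = -0.2500

Δθ = -0.898599 − -0.523599 = -0.375000
ω = Δθ/dt = -0.375000/1.5 = -0.2500
R = Δx/(sin θ' − sin θ) = 3.0000
v = R·ω = 3.0000·-0.2500 = -0.7500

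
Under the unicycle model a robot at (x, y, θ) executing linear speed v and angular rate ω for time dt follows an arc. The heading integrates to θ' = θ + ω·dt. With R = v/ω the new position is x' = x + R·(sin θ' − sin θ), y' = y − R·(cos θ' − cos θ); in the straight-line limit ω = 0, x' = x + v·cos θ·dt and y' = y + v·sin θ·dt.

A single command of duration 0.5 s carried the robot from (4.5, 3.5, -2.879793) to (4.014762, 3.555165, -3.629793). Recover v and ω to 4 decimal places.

v = 1.0000, ω = -1.5000

Δθ = -3.629793 − -2.879793 = -0.750000
ω = Δθ/dt = -0.750000/0.5 = -1.5000
R = Δx/(sin θ' − sin θ) = -0.6667
v = R·ω = -0.6667·-1.5000 = 1.0000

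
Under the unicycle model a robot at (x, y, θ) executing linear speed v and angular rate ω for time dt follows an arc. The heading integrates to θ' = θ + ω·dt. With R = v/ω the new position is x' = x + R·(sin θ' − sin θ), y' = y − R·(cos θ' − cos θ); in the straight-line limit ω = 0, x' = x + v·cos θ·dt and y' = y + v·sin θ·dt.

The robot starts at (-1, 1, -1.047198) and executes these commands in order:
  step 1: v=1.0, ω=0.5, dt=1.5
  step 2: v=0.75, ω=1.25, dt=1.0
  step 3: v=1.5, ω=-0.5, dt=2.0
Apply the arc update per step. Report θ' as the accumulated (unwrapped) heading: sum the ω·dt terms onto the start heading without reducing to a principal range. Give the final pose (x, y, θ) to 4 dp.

(3.3978, 1.5722, -0.0472)

step 1: θ'=-0.2972 (R=2.0000) → pose (0.1464, 0.0877, -0.2972)
step 2: θ'=0.9528 (R=0.6000) → pose (0.8111, 0.3137, 0.9528)
step 3: θ'=-0.0472 (R=-3.0000) → pose (3.3978, 1.5722, -0.0472)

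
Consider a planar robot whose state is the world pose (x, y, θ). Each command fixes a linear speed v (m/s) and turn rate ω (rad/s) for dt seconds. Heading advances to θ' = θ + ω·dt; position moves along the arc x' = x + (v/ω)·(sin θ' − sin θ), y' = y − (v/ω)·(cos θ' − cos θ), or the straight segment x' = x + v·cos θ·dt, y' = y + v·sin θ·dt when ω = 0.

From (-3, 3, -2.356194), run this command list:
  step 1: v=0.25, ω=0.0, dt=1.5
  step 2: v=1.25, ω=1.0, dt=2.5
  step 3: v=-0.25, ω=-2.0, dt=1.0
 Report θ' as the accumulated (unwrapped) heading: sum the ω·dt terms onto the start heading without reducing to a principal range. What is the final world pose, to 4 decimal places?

step 1: θ'=-2.3562 (straight) → pose (-3.2652, 2.7348, -2.3562)
step 2: θ'=0.1438 (R=1.2500) → pose (-2.2021, 0.6139, 0.1438)
step 3: θ'=-1.8562 (R=0.1250) → pose (-2.3400, 0.7728, -1.8562)

(-2.3400, 0.7728, -1.8562)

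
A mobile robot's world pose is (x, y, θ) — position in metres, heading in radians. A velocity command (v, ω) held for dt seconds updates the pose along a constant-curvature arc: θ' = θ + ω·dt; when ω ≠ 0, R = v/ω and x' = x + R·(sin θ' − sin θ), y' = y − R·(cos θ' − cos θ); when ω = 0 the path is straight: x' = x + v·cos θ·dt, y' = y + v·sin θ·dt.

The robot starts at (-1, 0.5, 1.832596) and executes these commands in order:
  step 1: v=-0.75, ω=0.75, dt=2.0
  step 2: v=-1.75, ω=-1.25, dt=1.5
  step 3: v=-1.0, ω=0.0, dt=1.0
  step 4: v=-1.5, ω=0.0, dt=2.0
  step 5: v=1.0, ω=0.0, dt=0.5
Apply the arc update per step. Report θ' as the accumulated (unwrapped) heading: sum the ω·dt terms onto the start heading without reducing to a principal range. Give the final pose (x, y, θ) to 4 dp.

step 1: θ'=3.3326 (R=-1.0000) → pose (0.1558, -0.2230, 3.3326)
step 2: θ'=1.4576 (R=1.4000) → pose (1.8126, -1.7557, 1.4576)
step 3: θ'=1.4576 (straight) → pose (1.6996, -2.7493, 1.4576)
step 4: θ'=1.4576 (straight) → pose (1.3608, -5.7301, 1.4576)
step 5: θ'=1.4576 (straight) → pose (1.4172, -5.2333, 1.4576)

(1.4172, -5.2333, 1.4576)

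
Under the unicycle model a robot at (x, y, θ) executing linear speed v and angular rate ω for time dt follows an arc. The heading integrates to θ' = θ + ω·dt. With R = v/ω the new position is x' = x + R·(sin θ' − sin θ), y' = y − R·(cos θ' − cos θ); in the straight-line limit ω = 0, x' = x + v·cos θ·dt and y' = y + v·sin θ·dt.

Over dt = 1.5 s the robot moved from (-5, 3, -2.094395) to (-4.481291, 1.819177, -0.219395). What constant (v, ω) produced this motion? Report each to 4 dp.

v = 1.0000, ω = 1.2500

Δθ = -0.219395 − -2.094395 = 1.875000
ω = Δθ/dt = 1.875000/1.5 = 1.2500
R = −Δy/(cos θ' − cos θ) = 0.8000
v = R·ω = 0.8000·1.2500 = 1.0000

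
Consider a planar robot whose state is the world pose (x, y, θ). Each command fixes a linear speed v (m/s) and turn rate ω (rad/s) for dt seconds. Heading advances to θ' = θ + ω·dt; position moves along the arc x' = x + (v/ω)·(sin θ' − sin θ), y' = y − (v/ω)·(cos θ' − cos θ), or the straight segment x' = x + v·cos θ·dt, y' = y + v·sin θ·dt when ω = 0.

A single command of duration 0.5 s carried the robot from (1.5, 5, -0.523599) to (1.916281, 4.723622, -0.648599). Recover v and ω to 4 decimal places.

v = 1.0000, ω = -0.2500

Δθ = -0.648599 − -0.523599 = -0.125000
ω = Δθ/dt = -0.125000/0.5 = -0.2500
R = Δx/(sin θ' − sin θ) = -4.0000
v = R·ω = -4.0000·-0.2500 = 1.0000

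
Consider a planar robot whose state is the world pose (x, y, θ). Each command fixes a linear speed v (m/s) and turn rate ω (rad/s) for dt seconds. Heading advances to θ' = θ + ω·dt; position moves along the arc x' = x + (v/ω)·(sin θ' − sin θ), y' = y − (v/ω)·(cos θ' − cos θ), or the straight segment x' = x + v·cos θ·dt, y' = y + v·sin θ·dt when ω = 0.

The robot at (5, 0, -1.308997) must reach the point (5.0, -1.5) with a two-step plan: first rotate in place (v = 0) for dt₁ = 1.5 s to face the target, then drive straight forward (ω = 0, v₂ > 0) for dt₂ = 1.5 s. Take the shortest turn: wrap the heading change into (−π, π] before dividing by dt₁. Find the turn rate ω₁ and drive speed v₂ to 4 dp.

heading to target = atan2(-1.5−0, 5−5) = -1.5708
Δθ = wrap(-1.5708 − -1.3090) = -0.2618; ω₁ = Δθ/dt₁ = -0.1745
distance = √((5−5)² + (-1.5−0)²) = 1.5000; v₂ = distance/dt₂ = 1.0000

ω₁ = -0.1745, v₂ = 1.0000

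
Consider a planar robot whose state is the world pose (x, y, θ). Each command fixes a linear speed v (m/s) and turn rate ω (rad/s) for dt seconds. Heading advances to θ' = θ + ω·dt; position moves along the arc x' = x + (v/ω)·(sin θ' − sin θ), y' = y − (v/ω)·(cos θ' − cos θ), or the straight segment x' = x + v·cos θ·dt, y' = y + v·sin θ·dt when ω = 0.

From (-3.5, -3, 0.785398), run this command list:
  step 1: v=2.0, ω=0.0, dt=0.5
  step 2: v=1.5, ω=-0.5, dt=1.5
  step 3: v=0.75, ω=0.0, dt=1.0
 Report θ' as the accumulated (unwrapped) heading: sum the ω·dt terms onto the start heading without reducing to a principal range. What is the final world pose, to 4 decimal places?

step 1: θ'=0.7854 (straight) → pose (-2.7929, -2.2929, 0.7854)
step 2: θ'=0.0354 (R=-3.0000) → pose (-0.7777, -1.4161, 0.0354)
step 3: θ'=0.0354 (straight) → pose (-0.0282, -1.3896, 0.0354)

(-0.0282, -1.3896, 0.0354)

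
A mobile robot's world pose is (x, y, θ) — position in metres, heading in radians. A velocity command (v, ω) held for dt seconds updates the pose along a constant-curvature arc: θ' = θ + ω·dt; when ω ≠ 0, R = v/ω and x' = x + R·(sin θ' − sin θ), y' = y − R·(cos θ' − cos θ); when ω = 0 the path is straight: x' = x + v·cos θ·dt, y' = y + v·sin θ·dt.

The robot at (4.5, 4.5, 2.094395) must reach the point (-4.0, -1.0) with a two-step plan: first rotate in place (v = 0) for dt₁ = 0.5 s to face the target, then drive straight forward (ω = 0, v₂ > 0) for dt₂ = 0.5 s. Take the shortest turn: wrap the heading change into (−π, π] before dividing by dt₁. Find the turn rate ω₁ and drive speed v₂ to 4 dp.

ω₁ = 3.2430, v₂ = 20.2485

heading to target = atan2(-1−4.5, -4−4.5) = -2.5673
Δθ = wrap(-2.5673 − 2.0944) = 1.6215; ω₁ = Δθ/dt₁ = 3.2430
distance = √((-4−4.5)² + (-1−4.5)²) = 10.1242; v₂ = distance/dt₂ = 20.2485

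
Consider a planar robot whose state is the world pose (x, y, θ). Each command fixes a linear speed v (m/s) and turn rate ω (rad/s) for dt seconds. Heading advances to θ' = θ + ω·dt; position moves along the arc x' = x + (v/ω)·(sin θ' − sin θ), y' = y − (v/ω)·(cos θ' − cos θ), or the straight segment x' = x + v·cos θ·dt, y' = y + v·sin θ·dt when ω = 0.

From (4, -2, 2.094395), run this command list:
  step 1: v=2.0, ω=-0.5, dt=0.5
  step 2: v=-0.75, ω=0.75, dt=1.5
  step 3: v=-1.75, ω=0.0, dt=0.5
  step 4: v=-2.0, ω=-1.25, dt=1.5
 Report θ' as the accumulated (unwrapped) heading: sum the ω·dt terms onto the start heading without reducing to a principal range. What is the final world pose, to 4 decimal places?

step 1: θ'=1.8444 (R=-4.0000) → pose (3.6129, -1.0808, 1.8444)
step 2: θ'=2.9694 (R=-1.0000) → pose (4.4043, -1.7958, 2.9694)
step 3: θ'=2.9694 (straight) → pose (5.2664, -1.9457, 2.9694)
step 4: θ'=1.0944 (R=1.6000) → pose (6.4141, -4.2558, 1.0944)

(6.4141, -4.2558, 1.0944)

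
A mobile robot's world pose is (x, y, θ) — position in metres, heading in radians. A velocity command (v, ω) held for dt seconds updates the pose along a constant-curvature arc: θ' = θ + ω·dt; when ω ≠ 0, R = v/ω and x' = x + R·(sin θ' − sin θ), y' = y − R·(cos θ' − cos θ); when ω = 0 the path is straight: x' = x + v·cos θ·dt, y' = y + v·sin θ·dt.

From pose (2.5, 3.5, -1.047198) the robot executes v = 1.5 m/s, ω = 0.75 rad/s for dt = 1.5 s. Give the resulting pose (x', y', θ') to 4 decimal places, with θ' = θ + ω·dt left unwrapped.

(4.3875, 2.5060, 0.0778)

θ' = -1.0472 + 0.75·1.5 = 0.0778
R = v/ω = 1.5/0.75 = 2.0000
x' = 2.5 + 2.0000·(sin 0.0778 − sin -1.0472) = 4.3875
y' = 3.5 − 2.0000·(cos 0.0778 − cos -1.0472) = 2.5060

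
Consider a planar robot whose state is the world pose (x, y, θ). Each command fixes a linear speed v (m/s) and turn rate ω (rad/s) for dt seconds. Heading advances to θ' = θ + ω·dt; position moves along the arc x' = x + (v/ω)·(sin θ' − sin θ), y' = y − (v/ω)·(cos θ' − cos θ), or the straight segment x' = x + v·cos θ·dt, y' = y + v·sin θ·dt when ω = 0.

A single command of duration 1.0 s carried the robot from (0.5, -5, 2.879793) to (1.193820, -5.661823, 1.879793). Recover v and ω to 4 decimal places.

v = -1.0000, ω = -1.0000

Δθ = 1.879793 − 2.879793 = -1.000000
ω = Δθ/dt = -1.000000/1.0 = -1.0000
R = Δx/(sin θ' − sin θ) = 1.0000
v = R·ω = 1.0000·-1.0000 = -1.0000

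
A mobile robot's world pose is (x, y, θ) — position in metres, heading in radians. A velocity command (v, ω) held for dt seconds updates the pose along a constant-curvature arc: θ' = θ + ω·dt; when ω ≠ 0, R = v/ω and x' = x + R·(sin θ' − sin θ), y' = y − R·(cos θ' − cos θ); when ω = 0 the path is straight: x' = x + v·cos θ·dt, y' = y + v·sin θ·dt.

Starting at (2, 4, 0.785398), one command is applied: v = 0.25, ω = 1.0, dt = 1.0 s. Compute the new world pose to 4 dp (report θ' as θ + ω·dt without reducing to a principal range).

θ' = 0.7854 + 1.0·1.0 = 1.7854
R = v/ω = 0.25/1.0 = 0.2500
x' = 2 + 0.2500·(sin 1.7854 − sin 0.7854) = 2.0675
y' = 4 − 0.2500·(cos 1.7854 − cos 0.7854) = 4.2300

(2.0675, 4.2300, 1.7854)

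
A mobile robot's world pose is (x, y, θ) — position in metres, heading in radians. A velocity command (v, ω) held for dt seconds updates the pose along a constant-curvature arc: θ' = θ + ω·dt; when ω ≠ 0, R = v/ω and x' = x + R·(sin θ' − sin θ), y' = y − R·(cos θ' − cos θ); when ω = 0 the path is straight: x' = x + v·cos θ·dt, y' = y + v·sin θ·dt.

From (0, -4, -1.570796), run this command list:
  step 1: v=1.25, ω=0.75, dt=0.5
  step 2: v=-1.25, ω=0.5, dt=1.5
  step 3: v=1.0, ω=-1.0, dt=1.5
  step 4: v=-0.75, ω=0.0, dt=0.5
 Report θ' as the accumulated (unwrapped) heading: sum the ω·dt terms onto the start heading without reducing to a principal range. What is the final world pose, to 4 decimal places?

(-0.4958, -4.1901, -1.9458)

step 1: θ'=-1.1958 (R=1.6667) → pose (0.1158, -4.6105, -1.1958)
step 2: θ'=-0.4458 (R=-2.5000) → pose (-1.1325, -3.2705, -0.4458)
step 3: θ'=-1.9458 (R=-1.0000) → pose (-0.6332, -4.5390, -1.9458)
step 4: θ'=-1.9458 (straight) → pose (-0.4958, -4.1901, -1.9458)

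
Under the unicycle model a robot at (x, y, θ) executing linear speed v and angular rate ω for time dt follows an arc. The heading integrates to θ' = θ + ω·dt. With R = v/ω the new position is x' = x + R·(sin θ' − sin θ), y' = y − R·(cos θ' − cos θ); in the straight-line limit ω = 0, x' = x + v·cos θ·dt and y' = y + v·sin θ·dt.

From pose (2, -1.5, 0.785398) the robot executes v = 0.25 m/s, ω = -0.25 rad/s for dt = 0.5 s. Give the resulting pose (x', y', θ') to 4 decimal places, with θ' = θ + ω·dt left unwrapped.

θ' = 0.7854 + -0.25·0.5 = 0.6604
R = v/ω = 0.25/-0.25 = -1.0000
x' = 2 + -1.0000·(sin 0.6604 − sin 0.7854) = 2.0937
y' = -1.5 − -1.0000·(cos 0.6604 − cos 0.7854) = -1.4174

(2.0937, -1.4174, 0.6604)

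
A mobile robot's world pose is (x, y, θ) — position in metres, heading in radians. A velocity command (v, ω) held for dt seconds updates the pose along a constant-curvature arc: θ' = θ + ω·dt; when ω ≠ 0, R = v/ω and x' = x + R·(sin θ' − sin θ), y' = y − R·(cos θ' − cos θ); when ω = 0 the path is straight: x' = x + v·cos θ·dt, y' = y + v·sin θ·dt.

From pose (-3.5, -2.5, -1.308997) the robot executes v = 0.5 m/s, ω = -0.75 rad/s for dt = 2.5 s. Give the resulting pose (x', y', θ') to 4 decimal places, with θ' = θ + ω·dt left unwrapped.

(-4.1722, -3.3386, -3.1840)

θ' = -1.3090 + -0.75·2.5 = -3.1840
R = v/ω = 0.5/-0.75 = -0.6667
x' = -3.5 + -0.6667·(sin -3.1840 − sin -1.3090) = -4.1722
y' = -2.5 − -0.6667·(cos -3.1840 − cos -1.3090) = -3.3386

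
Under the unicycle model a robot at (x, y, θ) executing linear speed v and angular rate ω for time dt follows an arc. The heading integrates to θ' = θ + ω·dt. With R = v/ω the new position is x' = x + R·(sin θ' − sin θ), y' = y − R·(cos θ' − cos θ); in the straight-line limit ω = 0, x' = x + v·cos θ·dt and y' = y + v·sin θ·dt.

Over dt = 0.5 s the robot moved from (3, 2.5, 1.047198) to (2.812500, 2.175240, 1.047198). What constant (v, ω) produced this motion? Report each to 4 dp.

v = -0.7500, ω = 0.0000

Δθ = 1.047198 − 1.047198 = 0.000000
ω = Δθ/dt = 0.000000/0.5 = 0.0000
ω = 0 → v = (Δx·cos θ + Δy·sin θ)/dt = -0.7500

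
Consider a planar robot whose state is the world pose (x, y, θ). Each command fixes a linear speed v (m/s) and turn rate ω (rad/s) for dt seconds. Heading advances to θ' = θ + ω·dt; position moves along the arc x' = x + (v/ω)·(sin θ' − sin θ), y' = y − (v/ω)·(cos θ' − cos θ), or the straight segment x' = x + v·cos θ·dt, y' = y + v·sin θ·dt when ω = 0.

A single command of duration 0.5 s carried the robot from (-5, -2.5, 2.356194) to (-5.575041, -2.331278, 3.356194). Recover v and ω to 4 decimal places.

v = 1.2500, ω = 2.0000

Δθ = 3.356194 − 2.356194 = 1.000000
ω = Δθ/dt = 1.000000/0.5 = 2.0000
R = Δx/(sin θ' − sin θ) = 0.6250
v = R·ω = 0.6250·2.0000 = 1.2500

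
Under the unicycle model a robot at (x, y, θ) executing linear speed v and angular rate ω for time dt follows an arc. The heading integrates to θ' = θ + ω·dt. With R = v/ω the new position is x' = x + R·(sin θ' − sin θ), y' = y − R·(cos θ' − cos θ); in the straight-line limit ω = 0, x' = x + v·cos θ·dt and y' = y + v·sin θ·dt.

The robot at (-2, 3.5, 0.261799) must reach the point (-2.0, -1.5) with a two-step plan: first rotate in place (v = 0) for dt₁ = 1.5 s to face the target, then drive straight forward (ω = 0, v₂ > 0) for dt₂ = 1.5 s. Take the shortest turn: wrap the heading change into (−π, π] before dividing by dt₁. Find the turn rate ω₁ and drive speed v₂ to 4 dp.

ω₁ = -1.2217, v₂ = 3.3333

heading to target = atan2(-1.5−3.5, -2−-2) = -1.5708
Δθ = wrap(-1.5708 − 0.2618) = -1.8326; ω₁ = Δθ/dt₁ = -1.2217
distance = √((-2−-2)² + (-1.5−3.5)²) = 5.0000; v₂ = distance/dt₂ = 3.3333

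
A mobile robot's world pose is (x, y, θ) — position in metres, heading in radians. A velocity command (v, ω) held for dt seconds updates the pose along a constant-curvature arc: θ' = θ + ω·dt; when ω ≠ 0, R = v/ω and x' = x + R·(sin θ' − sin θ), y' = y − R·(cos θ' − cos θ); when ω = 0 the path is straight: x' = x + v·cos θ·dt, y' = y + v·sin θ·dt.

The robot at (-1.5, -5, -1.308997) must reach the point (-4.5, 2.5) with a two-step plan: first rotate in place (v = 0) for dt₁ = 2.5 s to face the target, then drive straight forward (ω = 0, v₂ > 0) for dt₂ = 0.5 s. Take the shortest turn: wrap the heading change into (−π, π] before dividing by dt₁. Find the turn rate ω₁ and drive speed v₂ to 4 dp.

heading to target = atan2(2.5−-5, -4.5−-1.5) = 1.9513
Δθ = wrap(1.9513 − -1.3090) = -3.0229; ω₁ = Δθ/dt₁ = -1.2092
distance = √((-4.5−-1.5)² + (2.5−-5)²) = 8.0777; v₂ = distance/dt₂ = 16.1555

ω₁ = -1.2092, v₂ = 16.1555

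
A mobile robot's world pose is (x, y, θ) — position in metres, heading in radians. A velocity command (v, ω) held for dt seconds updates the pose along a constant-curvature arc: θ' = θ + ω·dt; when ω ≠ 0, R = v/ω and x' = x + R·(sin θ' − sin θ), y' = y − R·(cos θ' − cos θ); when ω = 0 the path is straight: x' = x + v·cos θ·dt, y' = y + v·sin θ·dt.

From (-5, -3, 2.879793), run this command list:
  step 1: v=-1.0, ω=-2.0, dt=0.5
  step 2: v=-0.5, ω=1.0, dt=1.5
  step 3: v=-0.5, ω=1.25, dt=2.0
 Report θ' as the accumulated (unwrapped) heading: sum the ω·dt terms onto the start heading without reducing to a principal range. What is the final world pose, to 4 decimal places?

(-3.9962, -2.9081, 5.8798)

step 1: θ'=1.8798 (R=0.5000) → pose (-4.6531, -3.3309, 1.8798)
step 2: θ'=3.3798 (R=-0.5000) → pose (-4.0588, -3.6647, 3.3798)
step 3: θ'=5.8798 (R=-0.4000) → pose (-3.9962, -2.9081, 5.8798)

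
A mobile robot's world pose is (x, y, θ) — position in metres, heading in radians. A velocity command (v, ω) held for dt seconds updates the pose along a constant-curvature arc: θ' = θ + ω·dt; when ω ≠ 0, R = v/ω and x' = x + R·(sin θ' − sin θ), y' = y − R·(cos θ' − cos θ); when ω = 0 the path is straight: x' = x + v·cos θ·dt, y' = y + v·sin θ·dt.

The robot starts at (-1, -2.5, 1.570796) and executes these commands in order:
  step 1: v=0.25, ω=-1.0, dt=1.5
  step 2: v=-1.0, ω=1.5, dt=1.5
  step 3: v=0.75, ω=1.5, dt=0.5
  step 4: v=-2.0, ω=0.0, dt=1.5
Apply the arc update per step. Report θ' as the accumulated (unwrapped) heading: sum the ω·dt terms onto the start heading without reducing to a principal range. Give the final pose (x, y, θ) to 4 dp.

step 1: θ'=0.0708 (R=-0.2500) → pose (-0.7677, -2.2506, 0.0708)
step 2: θ'=2.3208 (R=-0.6667) → pose (-1.2083, -3.3700, 2.3208)
step 3: θ'=3.0708 (R=0.5000) → pose (-1.5388, -3.2121, 3.0708)
step 4: θ'=3.0708 (straight) → pose (1.4537, -3.4243, 3.0708)

(1.4537, -3.4243, 3.0708)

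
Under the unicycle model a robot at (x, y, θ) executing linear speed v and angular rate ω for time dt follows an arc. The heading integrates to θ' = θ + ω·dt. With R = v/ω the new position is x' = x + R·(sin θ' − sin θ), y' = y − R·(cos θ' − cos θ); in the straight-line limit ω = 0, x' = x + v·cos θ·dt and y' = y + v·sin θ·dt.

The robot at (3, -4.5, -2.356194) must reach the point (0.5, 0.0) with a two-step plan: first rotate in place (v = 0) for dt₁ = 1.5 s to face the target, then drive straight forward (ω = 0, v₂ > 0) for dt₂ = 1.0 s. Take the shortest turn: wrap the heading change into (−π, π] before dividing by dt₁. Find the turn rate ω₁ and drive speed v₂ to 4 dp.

ω₁ = -1.2327, v₂ = 5.1478

heading to target = atan2(0−-4.5, 0.5−3) = 2.0779
Δθ = wrap(2.0779 − -2.3562) = -1.8491; ω₁ = Δθ/dt₁ = -1.2327
distance = √((0.5−3)² + (0−-4.5)²) = 5.1478; v₂ = distance/dt₂ = 5.1478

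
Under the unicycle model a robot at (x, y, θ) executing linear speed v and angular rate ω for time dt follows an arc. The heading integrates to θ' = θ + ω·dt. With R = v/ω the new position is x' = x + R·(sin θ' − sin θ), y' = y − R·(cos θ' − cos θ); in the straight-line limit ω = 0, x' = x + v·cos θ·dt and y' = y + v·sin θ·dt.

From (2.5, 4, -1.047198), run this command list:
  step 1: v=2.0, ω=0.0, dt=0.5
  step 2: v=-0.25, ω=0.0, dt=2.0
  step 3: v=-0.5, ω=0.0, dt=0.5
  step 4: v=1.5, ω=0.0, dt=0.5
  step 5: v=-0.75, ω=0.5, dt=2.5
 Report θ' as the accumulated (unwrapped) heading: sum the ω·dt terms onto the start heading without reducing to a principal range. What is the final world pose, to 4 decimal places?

step 1: θ'=-1.0472 (straight) → pose (3.0000, 3.1340, -1.0472)
step 2: θ'=-1.0472 (straight) → pose (2.7500, 3.5670, -1.0472)
step 3: θ'=-1.0472 (straight) → pose (2.6250, 3.7835, -1.0472)
step 4: θ'=-1.0472 (straight) → pose (3.0000, 3.1340, -1.0472)
step 5: θ'=0.2028 (R=-1.5000) → pose (1.3988, 3.8532, 0.2028)

(1.3988, 3.8532, 0.2028)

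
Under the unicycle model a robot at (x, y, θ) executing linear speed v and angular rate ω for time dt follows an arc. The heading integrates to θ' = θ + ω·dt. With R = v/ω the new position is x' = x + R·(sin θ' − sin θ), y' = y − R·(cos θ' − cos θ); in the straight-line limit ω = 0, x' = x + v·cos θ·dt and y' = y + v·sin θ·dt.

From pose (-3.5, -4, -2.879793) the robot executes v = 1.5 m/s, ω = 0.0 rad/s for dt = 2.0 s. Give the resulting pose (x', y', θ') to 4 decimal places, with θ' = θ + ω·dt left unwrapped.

(-6.3978, -4.7765, -2.8798)

θ' = -2.8798 + 0.0·2.0 = -2.8798
ω = 0 → straight: x' = -3.5 + 1.5·cos(-2.8798)·2.0 = -6.3978
y' = -4 + 1.5·sin(-2.8798)·2.0 = -4.7765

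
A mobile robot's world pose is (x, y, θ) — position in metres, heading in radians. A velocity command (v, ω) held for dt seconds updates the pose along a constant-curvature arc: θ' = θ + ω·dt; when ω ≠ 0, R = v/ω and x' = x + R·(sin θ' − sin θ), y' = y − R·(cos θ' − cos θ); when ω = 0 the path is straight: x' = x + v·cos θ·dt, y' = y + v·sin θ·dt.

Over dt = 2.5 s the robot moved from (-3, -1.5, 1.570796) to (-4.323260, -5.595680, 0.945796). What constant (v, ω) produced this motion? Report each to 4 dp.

Δθ = 0.945796 − 1.570796 = -0.625000
ω = Δθ/dt = -0.625000/2.5 = -0.2500
R = −Δy/(cos θ' − cos θ) = 7.0000
v = R·ω = 7.0000·-0.2500 = -1.7500

v = -1.7500, ω = -0.2500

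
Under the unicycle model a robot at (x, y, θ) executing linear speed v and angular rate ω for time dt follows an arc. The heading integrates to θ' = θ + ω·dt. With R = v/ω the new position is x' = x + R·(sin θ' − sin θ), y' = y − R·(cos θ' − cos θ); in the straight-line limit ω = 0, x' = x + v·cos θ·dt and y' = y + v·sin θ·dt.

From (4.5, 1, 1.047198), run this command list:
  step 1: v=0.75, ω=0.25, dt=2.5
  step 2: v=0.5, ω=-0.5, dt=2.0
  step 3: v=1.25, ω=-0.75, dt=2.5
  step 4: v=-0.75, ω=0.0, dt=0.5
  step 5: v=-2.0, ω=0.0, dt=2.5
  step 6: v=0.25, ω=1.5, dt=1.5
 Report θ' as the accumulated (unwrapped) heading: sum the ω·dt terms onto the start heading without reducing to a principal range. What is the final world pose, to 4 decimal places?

(6.2178, 7.9746, 1.0472)

step 1: θ'=1.6722 (R=3.0000) → pose (4.8865, 2.8037, 1.6722)
step 2: θ'=0.6722 (R=-1.0000) → pose (5.2587, 3.6874, 0.6722)
step 3: θ'=-1.2028 (R=-1.6667) → pose (7.8516, 2.9828, -1.2028)
step 4: θ'=-1.2028 (straight) → pose (7.7167, 3.3327, -1.2028)
step 5: θ'=-1.2028 (straight) → pose (5.9180, 7.9980, -1.2028)
step 6: θ'=1.0472 (R=0.1667) → pose (6.2178, 7.9746, 1.0472)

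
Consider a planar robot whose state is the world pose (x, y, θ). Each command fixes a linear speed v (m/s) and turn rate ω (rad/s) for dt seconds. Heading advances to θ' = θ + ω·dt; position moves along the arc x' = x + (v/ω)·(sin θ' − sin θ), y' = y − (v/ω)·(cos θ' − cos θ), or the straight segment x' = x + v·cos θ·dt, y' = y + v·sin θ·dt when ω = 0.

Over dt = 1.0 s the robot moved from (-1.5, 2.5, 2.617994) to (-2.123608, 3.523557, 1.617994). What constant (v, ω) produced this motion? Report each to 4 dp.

v = 1.2500, ω = -1.0000

Δθ = 1.617994 − 2.617994 = -1.000000
ω = Δθ/dt = -1.000000/1.0 = -1.0000
R = −Δy/(cos θ' − cos θ) = -1.2500
v = R·ω = -1.2500·-1.0000 = 1.2500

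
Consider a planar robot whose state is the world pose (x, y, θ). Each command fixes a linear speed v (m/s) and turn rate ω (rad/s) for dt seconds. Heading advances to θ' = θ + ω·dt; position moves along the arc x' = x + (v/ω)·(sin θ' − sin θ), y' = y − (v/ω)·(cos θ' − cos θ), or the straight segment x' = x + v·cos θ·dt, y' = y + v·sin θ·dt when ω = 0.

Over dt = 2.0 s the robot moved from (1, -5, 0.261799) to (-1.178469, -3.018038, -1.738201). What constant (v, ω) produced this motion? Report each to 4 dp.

Δθ = -1.738201 − 0.261799 = -2.000000
ω = Δθ/dt = -2.000000/2.0 = -1.0000
R = Δx/(sin θ' − sin θ) = 1.7500
v = R·ω = 1.7500·-1.0000 = -1.7500

v = -1.7500, ω = -1.0000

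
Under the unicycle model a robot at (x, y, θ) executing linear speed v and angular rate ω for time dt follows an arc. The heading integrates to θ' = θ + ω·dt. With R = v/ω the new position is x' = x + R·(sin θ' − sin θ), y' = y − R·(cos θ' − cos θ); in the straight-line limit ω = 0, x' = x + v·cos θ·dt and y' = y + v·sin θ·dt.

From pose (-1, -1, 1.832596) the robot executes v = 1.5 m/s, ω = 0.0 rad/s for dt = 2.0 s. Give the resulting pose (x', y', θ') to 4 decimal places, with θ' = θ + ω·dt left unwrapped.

(-1.7765, 1.8978, 1.8326)

θ' = 1.8326 + 0.0·2.0 = 1.8326
ω = 0 → straight: x' = -1 + 1.5·cos(1.8326)·2.0 = -1.7765
y' = -1 + 1.5·sin(1.8326)·2.0 = 1.8978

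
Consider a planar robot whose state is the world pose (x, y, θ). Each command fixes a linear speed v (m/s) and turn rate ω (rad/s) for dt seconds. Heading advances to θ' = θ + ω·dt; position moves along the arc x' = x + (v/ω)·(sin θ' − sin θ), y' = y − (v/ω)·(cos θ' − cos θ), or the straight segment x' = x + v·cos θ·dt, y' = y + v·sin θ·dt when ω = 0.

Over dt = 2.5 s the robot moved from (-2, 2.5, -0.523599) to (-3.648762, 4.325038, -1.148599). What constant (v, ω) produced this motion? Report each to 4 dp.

v = -1.0000, ω = -0.2500

Δθ = -1.148599 − -0.523599 = -0.625000
ω = Δθ/dt = -0.625000/2.5 = -0.2500
R = −Δy/(cos θ' − cos θ) = 4.0000
v = R·ω = 4.0000·-0.2500 = -1.0000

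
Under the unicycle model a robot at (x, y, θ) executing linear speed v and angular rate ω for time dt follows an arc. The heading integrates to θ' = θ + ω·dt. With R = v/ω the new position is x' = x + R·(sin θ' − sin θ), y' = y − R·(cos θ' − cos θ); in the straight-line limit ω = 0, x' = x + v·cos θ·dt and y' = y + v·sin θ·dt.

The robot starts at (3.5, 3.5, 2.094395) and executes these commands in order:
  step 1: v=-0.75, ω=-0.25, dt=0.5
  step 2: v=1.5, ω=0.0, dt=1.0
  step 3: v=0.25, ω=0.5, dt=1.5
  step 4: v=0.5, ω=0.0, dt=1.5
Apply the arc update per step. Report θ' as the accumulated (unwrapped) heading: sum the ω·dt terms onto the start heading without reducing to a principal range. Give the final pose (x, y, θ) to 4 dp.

step 1: θ'=1.9694 (R=3.0000) → pose (3.6667, 3.1644, 1.9694)
step 2: θ'=1.9694 (straight) → pose (3.0846, 4.5468, 1.9694)
step 3: θ'=2.7194 (R=0.5000) → pose (2.8286, 4.8088, 2.7194)
step 4: θ'=2.7194 (straight) → pose (2.1445, 5.1161, 2.7194)

(2.1445, 5.1161, 2.7194)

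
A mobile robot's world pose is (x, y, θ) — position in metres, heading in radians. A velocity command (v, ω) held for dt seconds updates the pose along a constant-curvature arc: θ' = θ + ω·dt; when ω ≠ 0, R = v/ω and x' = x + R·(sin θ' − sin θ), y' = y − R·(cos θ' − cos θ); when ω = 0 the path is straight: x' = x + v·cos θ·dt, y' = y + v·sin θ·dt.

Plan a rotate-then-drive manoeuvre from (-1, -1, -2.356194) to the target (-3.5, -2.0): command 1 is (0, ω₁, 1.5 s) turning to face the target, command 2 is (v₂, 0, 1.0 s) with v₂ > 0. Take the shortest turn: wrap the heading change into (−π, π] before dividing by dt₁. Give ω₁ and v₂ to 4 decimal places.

heading to target = atan2(-2−-1, -3.5−-1) = -2.7611
Δθ = wrap(-2.7611 − -2.3562) = -0.4049; ω₁ = Δθ/dt₁ = -0.2699
distance = √((-3.5−-1)² + (-2−-1)²) = 2.6926; v₂ = distance/dt₂ = 2.6926

ω₁ = -0.2699, v₂ = 2.6926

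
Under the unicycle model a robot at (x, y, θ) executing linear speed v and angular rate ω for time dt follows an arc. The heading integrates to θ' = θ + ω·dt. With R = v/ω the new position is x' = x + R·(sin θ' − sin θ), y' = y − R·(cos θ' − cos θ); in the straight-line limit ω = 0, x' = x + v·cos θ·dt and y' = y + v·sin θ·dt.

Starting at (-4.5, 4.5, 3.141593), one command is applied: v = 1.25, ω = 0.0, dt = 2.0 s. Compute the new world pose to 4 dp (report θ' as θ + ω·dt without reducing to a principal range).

(-7.0000, 4.5000, 3.1416)

θ' = 3.1416 + 0.0·2.0 = 3.1416
ω = 0 → straight: x' = -4.5 + 1.25·cos(3.1416)·2.0 = -7.0000
y' = 4.5 + 1.25·sin(3.1416)·2.0 = 4.5000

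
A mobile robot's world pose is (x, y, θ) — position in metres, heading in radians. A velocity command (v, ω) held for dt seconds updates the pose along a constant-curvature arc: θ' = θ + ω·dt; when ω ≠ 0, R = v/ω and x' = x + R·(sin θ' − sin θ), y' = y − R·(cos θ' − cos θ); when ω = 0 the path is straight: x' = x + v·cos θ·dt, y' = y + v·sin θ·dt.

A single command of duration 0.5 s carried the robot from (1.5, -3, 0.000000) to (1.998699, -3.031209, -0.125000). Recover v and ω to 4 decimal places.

v = 1.0000, ω = -0.2500

Δθ = -0.125000 − 0.000000 = -0.125000
ω = Δθ/dt = -0.125000/0.5 = -0.2500
R = Δx/(sin θ' − sin θ) = -4.0000
v = R·ω = -4.0000·-0.2500 = 1.0000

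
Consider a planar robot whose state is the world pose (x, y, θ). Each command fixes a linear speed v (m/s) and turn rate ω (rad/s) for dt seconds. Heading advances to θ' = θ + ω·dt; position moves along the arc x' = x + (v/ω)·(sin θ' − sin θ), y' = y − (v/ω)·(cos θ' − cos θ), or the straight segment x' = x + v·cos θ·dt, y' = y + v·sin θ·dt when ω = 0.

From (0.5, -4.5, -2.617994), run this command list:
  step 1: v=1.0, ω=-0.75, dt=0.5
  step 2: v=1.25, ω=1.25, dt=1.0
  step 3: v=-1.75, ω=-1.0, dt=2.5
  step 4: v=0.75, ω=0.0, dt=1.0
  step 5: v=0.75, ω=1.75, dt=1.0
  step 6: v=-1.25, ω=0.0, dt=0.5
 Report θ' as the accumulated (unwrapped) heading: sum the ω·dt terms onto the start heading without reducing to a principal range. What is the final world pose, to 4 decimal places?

step 1: θ'=-2.9930 (R=-1.3333) → pose (0.0307, -4.6639, -2.9930)
step 2: θ'=-1.7430 (R=1.0000) → pose (-0.8064, -5.4816, -1.7430)
step 3: θ'=-4.2430 (R=1.7500) → pose (2.4784, -4.9898, -4.2430)
step 4: θ'=-4.2430 (straight) → pose (2.1392, -4.3209, -4.2430)
step 5: θ'=-2.4930 (R=0.4286) → pose (1.4981, -4.1733, -2.4930)
step 6: θ'=-2.4930 (straight) → pose (1.9961, -3.7957, -2.4930)

(1.9961, -3.7957, -2.4930)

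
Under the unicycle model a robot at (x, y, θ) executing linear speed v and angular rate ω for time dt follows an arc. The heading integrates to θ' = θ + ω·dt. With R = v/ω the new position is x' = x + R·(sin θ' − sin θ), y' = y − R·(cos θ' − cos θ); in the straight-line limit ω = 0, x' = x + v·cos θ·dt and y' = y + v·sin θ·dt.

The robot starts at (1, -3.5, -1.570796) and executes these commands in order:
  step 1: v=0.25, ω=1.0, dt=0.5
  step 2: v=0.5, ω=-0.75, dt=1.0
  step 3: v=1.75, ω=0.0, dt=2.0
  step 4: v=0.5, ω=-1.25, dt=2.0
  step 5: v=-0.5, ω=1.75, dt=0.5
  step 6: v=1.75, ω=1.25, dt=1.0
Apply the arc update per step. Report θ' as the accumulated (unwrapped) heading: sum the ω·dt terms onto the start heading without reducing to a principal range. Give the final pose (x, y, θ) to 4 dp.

(-1.9079, -8.2294, -2.1958)

step 1: θ'=-1.0708 (R=0.2500) → pose (1.0306, -3.6199, -1.0708)
step 2: θ'=-1.8208 (R=-0.6667) → pose (1.0915, -4.1044, -1.8208)
step 3: θ'=-1.8208 (straight) → pose (0.2256, -7.4956, -1.8208)
step 4: θ'=-4.3208 (R=-0.4000) → pose (-0.5317, -7.5493, -4.3208)
step 5: θ'=-3.4458 (R=-0.2857) → pose (-0.3532, -7.7129, -3.4458)
step 6: θ'=-2.1958 (R=1.4000) → pose (-1.9079, -8.2294, -2.1958)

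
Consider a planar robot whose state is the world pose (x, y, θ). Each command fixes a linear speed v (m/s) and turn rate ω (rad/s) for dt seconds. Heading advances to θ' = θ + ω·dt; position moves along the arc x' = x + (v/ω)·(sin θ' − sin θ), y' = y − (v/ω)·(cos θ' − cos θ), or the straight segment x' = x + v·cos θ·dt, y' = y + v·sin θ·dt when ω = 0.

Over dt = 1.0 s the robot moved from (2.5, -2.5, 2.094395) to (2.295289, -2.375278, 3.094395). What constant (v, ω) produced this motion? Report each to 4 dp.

Δθ = 3.094395 − 2.094395 = 1.000000
ω = Δθ/dt = 1.000000/1.0 = 1.0000
R = Δx/(sin θ' − sin θ) = 0.2500
v = R·ω = 0.2500·1.0000 = 0.2500

v = 0.2500, ω = 1.0000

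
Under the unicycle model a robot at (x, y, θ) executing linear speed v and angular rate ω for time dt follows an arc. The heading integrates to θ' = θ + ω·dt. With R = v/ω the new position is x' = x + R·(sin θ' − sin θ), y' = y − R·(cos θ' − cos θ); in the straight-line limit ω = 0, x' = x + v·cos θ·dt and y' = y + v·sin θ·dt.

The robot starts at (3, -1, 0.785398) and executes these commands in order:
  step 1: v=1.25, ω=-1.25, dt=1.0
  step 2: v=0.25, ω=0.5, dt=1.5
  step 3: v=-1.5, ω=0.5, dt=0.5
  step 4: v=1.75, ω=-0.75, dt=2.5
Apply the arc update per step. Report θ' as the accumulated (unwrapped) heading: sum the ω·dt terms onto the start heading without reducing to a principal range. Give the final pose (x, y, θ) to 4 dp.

step 1: θ'=-0.4646 (R=-1.0000) → pose (4.1552, -0.8131, -0.4646)
step 2: θ'=0.2854 (R=0.5000) → pose (4.5200, -0.8459, 0.2854)
step 3: θ'=0.5354 (R=-3.0000) → pose (3.8340, -1.1443, 0.5354)
step 4: θ'=-1.3396 (R=-2.3333) → pose (7.2957, -2.6165, -1.3396)

(7.2957, -2.6165, -1.3396)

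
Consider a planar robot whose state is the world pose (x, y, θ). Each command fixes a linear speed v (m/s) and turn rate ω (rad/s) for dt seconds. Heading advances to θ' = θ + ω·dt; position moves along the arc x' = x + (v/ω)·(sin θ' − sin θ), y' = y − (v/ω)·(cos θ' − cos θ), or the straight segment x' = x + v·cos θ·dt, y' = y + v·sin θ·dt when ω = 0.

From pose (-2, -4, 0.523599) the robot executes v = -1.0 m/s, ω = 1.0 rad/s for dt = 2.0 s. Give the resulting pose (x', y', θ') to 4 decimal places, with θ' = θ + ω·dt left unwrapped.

θ' = 0.5236 + 1.0·2.0 = 2.5236
R = v/ω = -1.0/1.0 = -1.0000
x' = -2 + -1.0000·(sin 2.5236 − sin 0.5236) = -2.0794
y' = -4 − -1.0000·(cos 2.5236 − cos 0.5236) = -5.6811

(-2.0794, -5.6811, 2.5236)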